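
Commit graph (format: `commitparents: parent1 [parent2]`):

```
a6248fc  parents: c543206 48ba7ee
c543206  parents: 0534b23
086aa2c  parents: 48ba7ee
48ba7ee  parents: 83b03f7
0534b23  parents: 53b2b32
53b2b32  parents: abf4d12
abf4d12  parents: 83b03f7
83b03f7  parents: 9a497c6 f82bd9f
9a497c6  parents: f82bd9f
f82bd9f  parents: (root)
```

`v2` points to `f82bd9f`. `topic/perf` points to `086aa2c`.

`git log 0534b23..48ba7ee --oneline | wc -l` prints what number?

Reachable from 48ba7ee: {48ba7ee, 83b03f7, 9a497c6, f82bd9f}.
Reachable from 0534b23: {0534b23, 53b2b32, 83b03f7, 9a497c6, abf4d12, f82bd9f}.
In 48ba7ee's history but not 0534b23's: {48ba7ee} — 1 commit.

1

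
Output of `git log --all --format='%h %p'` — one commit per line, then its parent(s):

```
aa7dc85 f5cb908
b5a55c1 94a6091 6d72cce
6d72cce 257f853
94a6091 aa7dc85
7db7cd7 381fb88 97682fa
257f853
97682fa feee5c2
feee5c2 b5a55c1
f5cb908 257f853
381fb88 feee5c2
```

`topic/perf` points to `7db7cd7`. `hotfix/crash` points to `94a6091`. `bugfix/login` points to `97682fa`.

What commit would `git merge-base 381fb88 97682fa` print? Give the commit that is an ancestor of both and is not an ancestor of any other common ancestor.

Ancestors of 381fb88: {257f853, 381fb88, 6d72cce, 94a6091, aa7dc85, b5a55c1, f5cb908, feee5c2}.
Ancestors of 97682fa: {257f853, 6d72cce, 94a6091, 97682fa, aa7dc85, b5a55c1, f5cb908, feee5c2}.
Common ancestors: {257f853, 6d72cce, 94a6091, aa7dc85, b5a55c1, f5cb908, feee5c2}.
Among these, feee5c2 is not an ancestor of any other common ancestor — it is the merge base.

feee5c2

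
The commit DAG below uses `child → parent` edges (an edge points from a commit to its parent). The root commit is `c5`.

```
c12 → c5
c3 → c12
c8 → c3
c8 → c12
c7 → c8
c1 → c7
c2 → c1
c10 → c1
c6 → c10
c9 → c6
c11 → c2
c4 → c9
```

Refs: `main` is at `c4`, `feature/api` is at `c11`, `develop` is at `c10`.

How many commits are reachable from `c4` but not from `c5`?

Reachable from c4: {c1, c10, c12, c3, c4, c5, c6, c7, c8, c9}.
Reachable from c5: {c5}.
In c4's history but not c5's: {c1, c10, c12, c3, c4, c6, c7, c8, c9} — 9 commits.

9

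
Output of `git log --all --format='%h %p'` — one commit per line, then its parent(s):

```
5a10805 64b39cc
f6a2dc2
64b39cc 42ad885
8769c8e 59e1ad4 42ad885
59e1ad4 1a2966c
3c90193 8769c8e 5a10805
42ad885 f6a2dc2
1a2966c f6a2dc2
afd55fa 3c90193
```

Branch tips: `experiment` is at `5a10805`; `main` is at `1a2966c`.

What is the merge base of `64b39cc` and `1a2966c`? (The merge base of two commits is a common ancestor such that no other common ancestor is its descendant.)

f6a2dc2

Ancestors of 64b39cc: {42ad885, 64b39cc, f6a2dc2}.
Ancestors of 1a2966c: {1a2966c, f6a2dc2}.
Common ancestors: {f6a2dc2}.
The only common ancestor is f6a2dc2, so it is the merge base.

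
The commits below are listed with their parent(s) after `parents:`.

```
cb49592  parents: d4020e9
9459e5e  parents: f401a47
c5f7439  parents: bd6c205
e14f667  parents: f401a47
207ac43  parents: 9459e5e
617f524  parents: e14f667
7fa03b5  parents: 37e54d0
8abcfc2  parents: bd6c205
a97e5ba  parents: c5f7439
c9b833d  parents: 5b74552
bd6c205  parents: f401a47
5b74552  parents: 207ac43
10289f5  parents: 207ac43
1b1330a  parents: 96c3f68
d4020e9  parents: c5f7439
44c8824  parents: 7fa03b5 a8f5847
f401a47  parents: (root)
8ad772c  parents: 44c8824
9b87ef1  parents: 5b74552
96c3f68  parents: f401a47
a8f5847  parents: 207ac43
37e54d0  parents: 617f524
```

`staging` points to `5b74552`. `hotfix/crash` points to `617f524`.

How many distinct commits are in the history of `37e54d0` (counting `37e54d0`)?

4

Walking parent pointers from 37e54d0: reachable set = {37e54d0, 617f524, e14f667, f401a47}.
That is 4 commits.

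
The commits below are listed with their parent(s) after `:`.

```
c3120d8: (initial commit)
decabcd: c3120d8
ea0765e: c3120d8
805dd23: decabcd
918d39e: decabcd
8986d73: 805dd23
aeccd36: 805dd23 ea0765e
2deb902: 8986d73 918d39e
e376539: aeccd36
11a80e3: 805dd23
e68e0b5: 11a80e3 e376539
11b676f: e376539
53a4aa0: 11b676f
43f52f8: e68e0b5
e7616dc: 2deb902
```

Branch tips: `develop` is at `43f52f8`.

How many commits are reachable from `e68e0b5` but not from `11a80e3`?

4

Reachable from e68e0b5: {11a80e3, 805dd23, aeccd36, c3120d8, decabcd, e376539, e68e0b5, ea0765e}.
Reachable from 11a80e3: {11a80e3, 805dd23, c3120d8, decabcd}.
In e68e0b5's history but not 11a80e3's: {aeccd36, e376539, e68e0b5, ea0765e} — 4 commits.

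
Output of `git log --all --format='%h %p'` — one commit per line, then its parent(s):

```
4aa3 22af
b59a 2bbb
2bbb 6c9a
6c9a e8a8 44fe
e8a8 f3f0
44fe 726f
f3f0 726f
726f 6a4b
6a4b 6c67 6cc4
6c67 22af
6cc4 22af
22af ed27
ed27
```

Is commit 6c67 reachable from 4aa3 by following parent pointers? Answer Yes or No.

No

Ancestors of 4aa3: {22af, 4aa3, ed27}.
6c67 is not in that set, so it is not an ancestor of 4aa3.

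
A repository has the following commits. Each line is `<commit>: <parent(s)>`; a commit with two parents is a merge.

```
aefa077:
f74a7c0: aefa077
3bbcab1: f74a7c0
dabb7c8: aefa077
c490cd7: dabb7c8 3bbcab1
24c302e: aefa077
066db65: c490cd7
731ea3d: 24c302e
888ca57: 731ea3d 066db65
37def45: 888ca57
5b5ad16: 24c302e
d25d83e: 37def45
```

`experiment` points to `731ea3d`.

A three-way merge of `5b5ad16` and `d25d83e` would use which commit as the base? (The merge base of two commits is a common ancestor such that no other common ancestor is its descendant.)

24c302e

Ancestors of 5b5ad16: {24c302e, 5b5ad16, aefa077}.
Ancestors of d25d83e: {066db65, 24c302e, 37def45, 3bbcab1, 731ea3d, 888ca57, aefa077, c490cd7, d25d83e, dabb7c8, f74a7c0}.
Common ancestors: {24c302e, aefa077}.
Among these, 24c302e is not an ancestor of any other common ancestor — it is the merge base.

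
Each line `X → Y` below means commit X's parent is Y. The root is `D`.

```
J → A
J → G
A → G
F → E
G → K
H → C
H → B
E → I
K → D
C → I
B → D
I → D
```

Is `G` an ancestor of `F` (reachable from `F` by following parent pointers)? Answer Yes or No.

No

Ancestors of F: {D, E, F, I}.
G is not in that set, so it is not an ancestor of F.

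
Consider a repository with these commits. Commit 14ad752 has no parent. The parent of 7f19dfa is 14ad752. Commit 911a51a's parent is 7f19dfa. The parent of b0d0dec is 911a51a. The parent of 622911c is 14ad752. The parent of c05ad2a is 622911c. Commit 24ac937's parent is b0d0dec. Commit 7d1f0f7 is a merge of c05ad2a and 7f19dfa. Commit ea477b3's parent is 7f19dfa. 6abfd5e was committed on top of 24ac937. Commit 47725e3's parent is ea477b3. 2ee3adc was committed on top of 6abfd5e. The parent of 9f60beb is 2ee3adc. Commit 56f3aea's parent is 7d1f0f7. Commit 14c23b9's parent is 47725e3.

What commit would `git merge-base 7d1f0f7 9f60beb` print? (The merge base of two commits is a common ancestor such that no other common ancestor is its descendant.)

Ancestors of 7d1f0f7: {14ad752, 622911c, 7d1f0f7, 7f19dfa, c05ad2a}.
Ancestors of 9f60beb: {14ad752, 24ac937, 2ee3adc, 6abfd5e, 7f19dfa, 911a51a, 9f60beb, b0d0dec}.
Common ancestors: {14ad752, 7f19dfa}.
Among these, 7f19dfa is not an ancestor of any other common ancestor — it is the merge base.

7f19dfa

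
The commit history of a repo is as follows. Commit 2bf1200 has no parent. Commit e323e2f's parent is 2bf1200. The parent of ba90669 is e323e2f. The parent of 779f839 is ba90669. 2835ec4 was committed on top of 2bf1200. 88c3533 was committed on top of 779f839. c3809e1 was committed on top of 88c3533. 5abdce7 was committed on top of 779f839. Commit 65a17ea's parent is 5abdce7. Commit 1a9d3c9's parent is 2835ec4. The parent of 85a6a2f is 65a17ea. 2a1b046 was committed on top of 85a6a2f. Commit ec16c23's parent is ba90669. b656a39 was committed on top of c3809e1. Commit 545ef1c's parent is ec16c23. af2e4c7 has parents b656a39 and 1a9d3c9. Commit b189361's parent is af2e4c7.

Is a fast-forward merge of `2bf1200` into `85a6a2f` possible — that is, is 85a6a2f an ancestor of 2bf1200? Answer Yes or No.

A fast-forward from 85a6a2f to 2bf1200 is possible iff 85a6a2f is an ancestor of 2bf1200.
Ancestors of 2bf1200: {2bf1200}.
85a6a2f is not among them, so fast-forward is not possible.

No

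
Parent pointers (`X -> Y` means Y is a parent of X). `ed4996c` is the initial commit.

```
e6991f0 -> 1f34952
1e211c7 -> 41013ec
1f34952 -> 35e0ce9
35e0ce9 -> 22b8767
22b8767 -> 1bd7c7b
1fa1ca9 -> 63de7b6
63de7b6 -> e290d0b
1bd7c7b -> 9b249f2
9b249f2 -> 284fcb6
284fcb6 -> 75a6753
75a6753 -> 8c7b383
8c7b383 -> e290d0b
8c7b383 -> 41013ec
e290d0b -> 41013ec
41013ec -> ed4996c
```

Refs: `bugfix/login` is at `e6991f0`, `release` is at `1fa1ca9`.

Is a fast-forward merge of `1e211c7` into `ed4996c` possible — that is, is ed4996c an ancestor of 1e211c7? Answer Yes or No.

A fast-forward from ed4996c to 1e211c7 is possible iff ed4996c is an ancestor of 1e211c7.
Ancestors of 1e211c7: {1e211c7, 41013ec, ed4996c}.
ed4996c is among them, so fast-forward is possible.

Yes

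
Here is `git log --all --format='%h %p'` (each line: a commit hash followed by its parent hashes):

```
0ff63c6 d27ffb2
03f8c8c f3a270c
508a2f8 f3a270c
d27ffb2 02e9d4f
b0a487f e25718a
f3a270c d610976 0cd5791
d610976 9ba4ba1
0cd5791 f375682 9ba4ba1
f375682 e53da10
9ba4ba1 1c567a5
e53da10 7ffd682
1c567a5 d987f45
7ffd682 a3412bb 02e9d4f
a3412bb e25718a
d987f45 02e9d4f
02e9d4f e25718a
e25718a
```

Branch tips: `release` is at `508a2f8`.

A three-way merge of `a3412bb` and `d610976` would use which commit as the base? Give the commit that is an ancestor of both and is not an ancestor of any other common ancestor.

Ancestors of a3412bb: {a3412bb, e25718a}.
Ancestors of d610976: {02e9d4f, 1c567a5, 9ba4ba1, d610976, d987f45, e25718a}.
Common ancestors: {e25718a}.
The only common ancestor is e25718a, so it is the merge base.

e25718a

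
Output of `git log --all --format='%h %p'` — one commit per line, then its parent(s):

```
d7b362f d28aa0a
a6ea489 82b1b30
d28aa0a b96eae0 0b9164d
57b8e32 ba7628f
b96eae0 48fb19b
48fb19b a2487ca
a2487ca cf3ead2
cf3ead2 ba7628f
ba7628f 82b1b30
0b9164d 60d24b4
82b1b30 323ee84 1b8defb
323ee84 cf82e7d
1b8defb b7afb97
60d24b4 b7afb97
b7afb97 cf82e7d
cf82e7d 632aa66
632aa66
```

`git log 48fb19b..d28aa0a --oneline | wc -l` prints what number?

Reachable from d28aa0a: {0b9164d, 1b8defb, 323ee84, 48fb19b, 60d24b4, 632aa66, 82b1b30, a2487ca, b7afb97, b96eae0, ba7628f, cf3ead2, cf82e7d, d28aa0a}.
Reachable from 48fb19b: {1b8defb, 323ee84, 48fb19b, 632aa66, 82b1b30, a2487ca, b7afb97, ba7628f, cf3ead2, cf82e7d}.
In d28aa0a's history but not 48fb19b's: {0b9164d, 60d24b4, b96eae0, d28aa0a} — 4 commits.

4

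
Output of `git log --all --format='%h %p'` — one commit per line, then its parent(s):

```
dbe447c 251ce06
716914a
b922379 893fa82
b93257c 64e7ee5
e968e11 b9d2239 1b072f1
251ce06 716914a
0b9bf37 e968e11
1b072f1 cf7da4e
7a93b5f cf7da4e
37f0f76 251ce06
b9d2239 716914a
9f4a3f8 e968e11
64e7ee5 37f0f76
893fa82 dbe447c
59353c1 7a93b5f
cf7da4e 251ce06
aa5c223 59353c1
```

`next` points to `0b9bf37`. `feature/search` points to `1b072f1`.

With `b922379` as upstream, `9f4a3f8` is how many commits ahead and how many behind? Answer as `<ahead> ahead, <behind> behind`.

Reachable from 9f4a3f8: {1b072f1, 251ce06, 716914a, 9f4a3f8, b9d2239, cf7da4e, e968e11}.
Reachable from b922379: {251ce06, 716914a, 893fa82, b922379, dbe447c}.
Only in 9f4a3f8's history (ahead): {1b072f1, 9f4a3f8, b9d2239, cf7da4e, e968e11} — 5.
Only in b922379's history (behind): {893fa82, b922379, dbe447c} — 3.

5 ahead, 3 behind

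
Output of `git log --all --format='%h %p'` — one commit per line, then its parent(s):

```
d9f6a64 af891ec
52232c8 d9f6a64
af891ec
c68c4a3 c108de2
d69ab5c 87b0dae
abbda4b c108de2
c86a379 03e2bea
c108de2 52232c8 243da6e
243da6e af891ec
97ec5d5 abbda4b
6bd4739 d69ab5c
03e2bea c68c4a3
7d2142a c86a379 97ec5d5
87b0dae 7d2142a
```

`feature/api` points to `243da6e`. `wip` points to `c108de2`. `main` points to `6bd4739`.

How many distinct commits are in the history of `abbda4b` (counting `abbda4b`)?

6

Walking parent pointers from abbda4b: reachable set = {243da6e, 52232c8, abbda4b, af891ec, c108de2, d9f6a64}.
That is 6 commits.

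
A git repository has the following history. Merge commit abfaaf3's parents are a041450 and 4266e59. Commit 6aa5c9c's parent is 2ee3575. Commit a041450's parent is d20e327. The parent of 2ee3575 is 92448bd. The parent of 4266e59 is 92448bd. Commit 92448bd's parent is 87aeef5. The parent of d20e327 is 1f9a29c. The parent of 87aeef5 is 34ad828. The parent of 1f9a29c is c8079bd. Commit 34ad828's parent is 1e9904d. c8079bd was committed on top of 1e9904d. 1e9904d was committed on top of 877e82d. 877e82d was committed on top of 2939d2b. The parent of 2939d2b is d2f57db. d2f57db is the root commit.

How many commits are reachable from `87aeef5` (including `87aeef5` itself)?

6

Walking parent pointers from 87aeef5: reachable set = {1e9904d, 2939d2b, 34ad828, 877e82d, 87aeef5, d2f57db}.
That is 6 commits.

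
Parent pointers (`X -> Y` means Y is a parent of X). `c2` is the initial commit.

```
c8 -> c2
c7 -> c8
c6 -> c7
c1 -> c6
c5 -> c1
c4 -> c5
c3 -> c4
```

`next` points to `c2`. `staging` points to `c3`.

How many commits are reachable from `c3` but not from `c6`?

4

Reachable from c3: {c1, c2, c3, c4, c5, c6, c7, c8}.
Reachable from c6: {c2, c6, c7, c8}.
In c3's history but not c6's: {c1, c3, c4, c5} — 4 commits.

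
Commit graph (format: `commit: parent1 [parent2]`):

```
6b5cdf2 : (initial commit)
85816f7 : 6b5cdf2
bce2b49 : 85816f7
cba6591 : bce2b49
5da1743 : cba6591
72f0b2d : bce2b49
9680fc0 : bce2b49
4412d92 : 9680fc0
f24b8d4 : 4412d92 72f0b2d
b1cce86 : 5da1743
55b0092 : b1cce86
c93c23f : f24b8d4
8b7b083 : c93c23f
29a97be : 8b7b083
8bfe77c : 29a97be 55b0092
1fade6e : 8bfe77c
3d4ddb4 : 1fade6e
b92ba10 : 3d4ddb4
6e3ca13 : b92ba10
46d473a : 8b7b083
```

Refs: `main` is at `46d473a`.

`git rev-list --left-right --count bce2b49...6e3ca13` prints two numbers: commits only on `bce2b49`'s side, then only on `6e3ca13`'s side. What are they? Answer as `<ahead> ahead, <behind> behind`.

Reachable from bce2b49: {6b5cdf2, 85816f7, bce2b49}.
Reachable from 6e3ca13: {1fade6e, 29a97be, 3d4ddb4, 4412d92, 55b0092, 5da1743, 6b5cdf2, 6e3ca13, 72f0b2d, 85816f7, 8b7b083, 8bfe77c, 9680fc0, b1cce86, b92ba10, bce2b49, c93c23f, cba6591, f24b8d4}.
Only in bce2b49's history (ahead): {} — 0.
Only in 6e3ca13's history (behind): {1fade6e, 29a97be, 3d4ddb4, 4412d92, 55b0092, 5da1743, 6e3ca13, 72f0b2d, 8b7b083, 8bfe77c, 9680fc0, b1cce86, b92ba10, c93c23f, cba6591, f24b8d4} — 16.

0 ahead, 16 behind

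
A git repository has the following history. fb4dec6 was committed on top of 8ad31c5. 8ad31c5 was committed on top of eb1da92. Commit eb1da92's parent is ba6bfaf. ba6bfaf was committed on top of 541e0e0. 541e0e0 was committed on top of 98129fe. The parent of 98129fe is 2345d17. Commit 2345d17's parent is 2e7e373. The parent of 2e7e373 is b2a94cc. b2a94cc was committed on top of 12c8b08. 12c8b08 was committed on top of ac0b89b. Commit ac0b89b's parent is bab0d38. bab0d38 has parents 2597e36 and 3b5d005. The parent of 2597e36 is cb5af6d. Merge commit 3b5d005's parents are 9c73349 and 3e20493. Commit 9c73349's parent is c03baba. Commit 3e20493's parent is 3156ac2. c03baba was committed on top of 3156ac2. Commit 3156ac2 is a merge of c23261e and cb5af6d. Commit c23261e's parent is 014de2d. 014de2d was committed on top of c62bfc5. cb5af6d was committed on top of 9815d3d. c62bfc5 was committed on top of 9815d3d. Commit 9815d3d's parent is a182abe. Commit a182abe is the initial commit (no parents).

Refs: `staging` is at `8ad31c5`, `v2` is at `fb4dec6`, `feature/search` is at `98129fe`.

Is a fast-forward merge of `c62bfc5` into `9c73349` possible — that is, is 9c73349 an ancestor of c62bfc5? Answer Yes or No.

A fast-forward from 9c73349 to c62bfc5 is possible iff 9c73349 is an ancestor of c62bfc5.
Ancestors of c62bfc5: {9815d3d, a182abe, c62bfc5}.
9c73349 is not among them, so fast-forward is not possible.

No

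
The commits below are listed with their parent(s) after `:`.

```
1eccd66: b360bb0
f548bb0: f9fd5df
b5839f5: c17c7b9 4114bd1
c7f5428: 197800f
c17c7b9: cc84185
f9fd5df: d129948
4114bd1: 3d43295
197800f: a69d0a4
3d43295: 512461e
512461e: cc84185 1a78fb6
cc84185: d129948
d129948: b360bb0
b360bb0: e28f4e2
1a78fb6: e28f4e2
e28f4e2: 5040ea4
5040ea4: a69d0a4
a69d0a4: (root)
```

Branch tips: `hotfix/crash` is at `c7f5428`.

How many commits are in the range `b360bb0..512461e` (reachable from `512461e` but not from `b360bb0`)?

Reachable from 512461e: {1a78fb6, 5040ea4, 512461e, a69d0a4, b360bb0, cc84185, d129948, e28f4e2}.
Reachable from b360bb0: {5040ea4, a69d0a4, b360bb0, e28f4e2}.
In 512461e's history but not b360bb0's: {1a78fb6, 512461e, cc84185, d129948} — 4 commits.

4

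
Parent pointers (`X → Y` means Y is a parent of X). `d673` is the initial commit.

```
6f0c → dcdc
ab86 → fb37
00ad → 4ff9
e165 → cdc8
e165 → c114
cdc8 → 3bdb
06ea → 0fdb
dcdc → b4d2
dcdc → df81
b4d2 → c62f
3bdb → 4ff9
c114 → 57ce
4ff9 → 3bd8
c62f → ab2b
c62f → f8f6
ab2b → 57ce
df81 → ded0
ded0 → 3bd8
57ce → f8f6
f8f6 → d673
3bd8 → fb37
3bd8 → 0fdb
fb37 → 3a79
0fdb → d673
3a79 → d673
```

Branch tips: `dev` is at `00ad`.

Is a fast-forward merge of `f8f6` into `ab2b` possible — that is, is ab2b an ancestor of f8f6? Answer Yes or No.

A fast-forward from ab2b to f8f6 is possible iff ab2b is an ancestor of f8f6.
Ancestors of f8f6: {d673, f8f6}.
ab2b is not among them, so fast-forward is not possible.

No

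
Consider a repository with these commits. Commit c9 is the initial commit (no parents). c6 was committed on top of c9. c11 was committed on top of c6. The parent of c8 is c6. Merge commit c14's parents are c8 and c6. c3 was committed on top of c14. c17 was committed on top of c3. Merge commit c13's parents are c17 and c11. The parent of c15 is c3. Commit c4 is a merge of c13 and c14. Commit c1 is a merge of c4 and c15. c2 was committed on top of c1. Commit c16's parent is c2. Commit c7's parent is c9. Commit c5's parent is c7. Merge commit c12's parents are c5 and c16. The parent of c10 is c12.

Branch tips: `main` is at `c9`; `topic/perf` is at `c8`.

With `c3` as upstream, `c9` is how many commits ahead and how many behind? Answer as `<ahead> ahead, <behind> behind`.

Reachable from c9: {c9}.
Reachable from c3: {c14, c3, c6, c8, c9}.
Only in c9's history (ahead): {} — 0.
Only in c3's history (behind): {c14, c3, c6, c8} — 4.

0 ahead, 4 behind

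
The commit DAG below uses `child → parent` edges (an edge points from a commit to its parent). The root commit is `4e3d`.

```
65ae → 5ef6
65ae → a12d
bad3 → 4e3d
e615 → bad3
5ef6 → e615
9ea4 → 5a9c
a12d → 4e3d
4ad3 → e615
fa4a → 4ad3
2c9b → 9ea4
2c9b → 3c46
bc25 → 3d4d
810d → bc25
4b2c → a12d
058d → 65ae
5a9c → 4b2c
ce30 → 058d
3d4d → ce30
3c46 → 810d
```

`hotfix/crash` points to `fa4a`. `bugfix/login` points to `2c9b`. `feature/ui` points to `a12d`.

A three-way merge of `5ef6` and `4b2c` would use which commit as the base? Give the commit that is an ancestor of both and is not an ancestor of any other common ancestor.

Ancestors of 5ef6: {4e3d, 5ef6, bad3, e615}.
Ancestors of 4b2c: {4b2c, 4e3d, a12d}.
Common ancestors: {4e3d}.
The only common ancestor is 4e3d, so it is the merge base.

4e3d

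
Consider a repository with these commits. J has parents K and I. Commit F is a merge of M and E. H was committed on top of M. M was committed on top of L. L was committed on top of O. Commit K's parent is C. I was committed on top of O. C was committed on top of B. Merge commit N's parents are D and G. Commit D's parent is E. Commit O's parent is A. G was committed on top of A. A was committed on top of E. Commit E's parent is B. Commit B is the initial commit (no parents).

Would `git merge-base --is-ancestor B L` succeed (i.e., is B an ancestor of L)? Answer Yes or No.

Ancestors of L (commits reachable by following parents): {A, B, E, L, O}.
B is in that set, so it is an ancestor of L.

Yes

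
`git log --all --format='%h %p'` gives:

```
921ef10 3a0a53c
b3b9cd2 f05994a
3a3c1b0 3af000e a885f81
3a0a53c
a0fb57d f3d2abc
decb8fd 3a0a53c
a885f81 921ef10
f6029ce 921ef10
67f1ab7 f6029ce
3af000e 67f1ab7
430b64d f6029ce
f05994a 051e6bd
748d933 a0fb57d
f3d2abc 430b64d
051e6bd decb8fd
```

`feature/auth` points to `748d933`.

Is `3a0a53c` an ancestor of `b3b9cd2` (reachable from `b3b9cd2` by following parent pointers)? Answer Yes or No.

Yes

Ancestors of b3b9cd2 (commits reachable by following parents): {051e6bd, 3a0a53c, b3b9cd2, decb8fd, f05994a}.
3a0a53c is in that set, so it is an ancestor of b3b9cd2.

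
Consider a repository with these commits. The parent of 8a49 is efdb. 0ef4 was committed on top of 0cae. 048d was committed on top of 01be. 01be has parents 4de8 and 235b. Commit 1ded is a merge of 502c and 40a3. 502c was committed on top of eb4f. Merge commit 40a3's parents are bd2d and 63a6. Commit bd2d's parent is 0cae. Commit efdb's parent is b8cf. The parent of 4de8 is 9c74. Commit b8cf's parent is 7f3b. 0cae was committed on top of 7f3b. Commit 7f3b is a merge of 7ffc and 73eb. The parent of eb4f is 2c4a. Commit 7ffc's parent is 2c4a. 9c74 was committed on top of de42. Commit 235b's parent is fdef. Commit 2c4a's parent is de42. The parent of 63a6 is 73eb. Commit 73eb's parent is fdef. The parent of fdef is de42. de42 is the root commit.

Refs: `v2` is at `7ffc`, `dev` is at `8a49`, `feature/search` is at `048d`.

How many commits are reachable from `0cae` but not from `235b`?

5

Reachable from 0cae: {0cae, 2c4a, 73eb, 7f3b, 7ffc, de42, fdef}.
Reachable from 235b: {235b, de42, fdef}.
In 0cae's history but not 235b's: {0cae, 2c4a, 73eb, 7f3b, 7ffc} — 5 commits.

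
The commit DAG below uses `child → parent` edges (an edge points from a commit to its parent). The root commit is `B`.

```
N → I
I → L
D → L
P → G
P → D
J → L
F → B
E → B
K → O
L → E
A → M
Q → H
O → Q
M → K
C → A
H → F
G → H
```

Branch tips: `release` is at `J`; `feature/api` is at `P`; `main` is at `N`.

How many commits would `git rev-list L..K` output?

Reachable from K: {B, F, H, K, O, Q}.
Reachable from L: {B, E, L}.
In K's history but not L's: {F, H, K, O, Q} — 5 commits.

5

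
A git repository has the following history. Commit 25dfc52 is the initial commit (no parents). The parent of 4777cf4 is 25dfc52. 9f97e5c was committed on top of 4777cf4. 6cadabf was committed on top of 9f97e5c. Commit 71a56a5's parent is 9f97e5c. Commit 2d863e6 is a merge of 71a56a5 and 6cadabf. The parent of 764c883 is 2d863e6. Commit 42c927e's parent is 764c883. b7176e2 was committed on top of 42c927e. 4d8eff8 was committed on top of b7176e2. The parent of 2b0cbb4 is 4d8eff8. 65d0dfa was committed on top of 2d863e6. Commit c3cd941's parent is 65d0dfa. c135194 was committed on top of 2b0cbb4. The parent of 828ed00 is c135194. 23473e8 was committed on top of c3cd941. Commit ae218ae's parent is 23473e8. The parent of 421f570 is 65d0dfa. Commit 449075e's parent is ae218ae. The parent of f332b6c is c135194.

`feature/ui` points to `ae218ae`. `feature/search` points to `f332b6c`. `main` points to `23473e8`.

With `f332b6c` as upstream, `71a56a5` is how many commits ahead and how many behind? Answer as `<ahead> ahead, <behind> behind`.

Reachable from 71a56a5: {25dfc52, 4777cf4, 71a56a5, 9f97e5c}.
Reachable from f332b6c: {25dfc52, 2b0cbb4, 2d863e6, 42c927e, 4777cf4, 4d8eff8, 6cadabf, 71a56a5, 764c883, 9f97e5c, b7176e2, c135194, f332b6c}.
Only in 71a56a5's history (ahead): {} — 0.
Only in f332b6c's history (behind): {2b0cbb4, 2d863e6, 42c927e, 4d8eff8, 6cadabf, 764c883, b7176e2, c135194, f332b6c} — 9.

0 ahead, 9 behind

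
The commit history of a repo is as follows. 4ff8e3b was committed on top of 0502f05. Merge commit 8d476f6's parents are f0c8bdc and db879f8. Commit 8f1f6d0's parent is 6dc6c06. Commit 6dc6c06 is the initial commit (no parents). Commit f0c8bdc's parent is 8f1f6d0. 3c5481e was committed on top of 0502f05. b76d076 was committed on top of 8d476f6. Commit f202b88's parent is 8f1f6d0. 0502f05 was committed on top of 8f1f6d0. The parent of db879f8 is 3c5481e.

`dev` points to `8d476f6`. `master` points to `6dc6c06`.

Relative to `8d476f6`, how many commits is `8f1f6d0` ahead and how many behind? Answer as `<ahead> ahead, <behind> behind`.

Reachable from 8f1f6d0: {6dc6c06, 8f1f6d0}.
Reachable from 8d476f6: {0502f05, 3c5481e, 6dc6c06, 8d476f6, 8f1f6d0, db879f8, f0c8bdc}.
Only in 8f1f6d0's history (ahead): {} — 0.
Only in 8d476f6's history (behind): {0502f05, 3c5481e, 8d476f6, db879f8, f0c8bdc} — 5.

0 ahead, 5 behind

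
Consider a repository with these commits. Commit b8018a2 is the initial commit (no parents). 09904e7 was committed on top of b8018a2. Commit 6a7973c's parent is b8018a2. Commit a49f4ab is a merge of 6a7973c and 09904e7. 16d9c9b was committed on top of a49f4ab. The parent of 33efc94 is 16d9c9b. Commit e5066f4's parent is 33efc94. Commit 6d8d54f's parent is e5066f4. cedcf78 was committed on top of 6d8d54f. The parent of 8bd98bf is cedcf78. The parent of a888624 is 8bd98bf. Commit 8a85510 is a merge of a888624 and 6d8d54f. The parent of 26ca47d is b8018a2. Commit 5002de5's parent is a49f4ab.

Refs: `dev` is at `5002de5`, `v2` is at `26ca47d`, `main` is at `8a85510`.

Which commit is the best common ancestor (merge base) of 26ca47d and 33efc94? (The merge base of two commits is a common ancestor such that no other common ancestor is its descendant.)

b8018a2

Ancestors of 26ca47d: {26ca47d, b8018a2}.
Ancestors of 33efc94: {09904e7, 16d9c9b, 33efc94, 6a7973c, a49f4ab, b8018a2}.
Common ancestors: {b8018a2}.
The only common ancestor is b8018a2, so it is the merge base.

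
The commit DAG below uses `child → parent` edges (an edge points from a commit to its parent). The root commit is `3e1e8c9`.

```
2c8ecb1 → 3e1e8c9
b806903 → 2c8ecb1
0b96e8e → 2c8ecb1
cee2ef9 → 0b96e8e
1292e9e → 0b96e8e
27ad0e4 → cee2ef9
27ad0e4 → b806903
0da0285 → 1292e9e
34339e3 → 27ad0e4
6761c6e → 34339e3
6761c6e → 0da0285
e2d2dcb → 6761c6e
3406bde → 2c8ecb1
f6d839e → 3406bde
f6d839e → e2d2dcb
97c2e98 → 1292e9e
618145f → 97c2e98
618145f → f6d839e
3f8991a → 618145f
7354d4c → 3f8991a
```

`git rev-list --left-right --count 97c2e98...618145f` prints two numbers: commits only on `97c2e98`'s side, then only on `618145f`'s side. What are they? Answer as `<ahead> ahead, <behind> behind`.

Reachable from 97c2e98: {0b96e8e, 1292e9e, 2c8ecb1, 3e1e8c9, 97c2e98}.
Reachable from 618145f: {0b96e8e, 0da0285, 1292e9e, 27ad0e4, 2c8ecb1, 3406bde, 34339e3, 3e1e8c9, 618145f, 6761c6e, 97c2e98, b806903, cee2ef9, e2d2dcb, f6d839e}.
Only in 97c2e98's history (ahead): {} — 0.
Only in 618145f's history (behind): {0da0285, 27ad0e4, 3406bde, 34339e3, 618145f, 6761c6e, b806903, cee2ef9, e2d2dcb, f6d839e} — 10.

0 ahead, 10 behind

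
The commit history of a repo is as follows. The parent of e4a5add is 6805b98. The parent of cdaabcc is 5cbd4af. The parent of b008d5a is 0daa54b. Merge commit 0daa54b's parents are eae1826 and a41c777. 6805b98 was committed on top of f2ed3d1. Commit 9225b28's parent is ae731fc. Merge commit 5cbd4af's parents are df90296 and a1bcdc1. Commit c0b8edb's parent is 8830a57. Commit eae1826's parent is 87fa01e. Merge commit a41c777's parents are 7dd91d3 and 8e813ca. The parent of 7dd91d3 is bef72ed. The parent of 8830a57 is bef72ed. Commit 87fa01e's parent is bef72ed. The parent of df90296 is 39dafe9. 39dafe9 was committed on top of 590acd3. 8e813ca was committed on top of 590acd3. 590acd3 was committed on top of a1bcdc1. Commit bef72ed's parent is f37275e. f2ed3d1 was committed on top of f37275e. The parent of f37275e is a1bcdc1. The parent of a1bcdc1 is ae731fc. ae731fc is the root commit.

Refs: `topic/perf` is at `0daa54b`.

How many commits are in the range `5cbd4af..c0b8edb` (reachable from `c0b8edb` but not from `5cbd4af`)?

Reachable from c0b8edb: {8830a57, a1bcdc1, ae731fc, bef72ed, c0b8edb, f37275e}.
Reachable from 5cbd4af: {39dafe9, 590acd3, 5cbd4af, a1bcdc1, ae731fc, df90296}.
In c0b8edb's history but not 5cbd4af's: {8830a57, bef72ed, c0b8edb, f37275e} — 4 commits.

4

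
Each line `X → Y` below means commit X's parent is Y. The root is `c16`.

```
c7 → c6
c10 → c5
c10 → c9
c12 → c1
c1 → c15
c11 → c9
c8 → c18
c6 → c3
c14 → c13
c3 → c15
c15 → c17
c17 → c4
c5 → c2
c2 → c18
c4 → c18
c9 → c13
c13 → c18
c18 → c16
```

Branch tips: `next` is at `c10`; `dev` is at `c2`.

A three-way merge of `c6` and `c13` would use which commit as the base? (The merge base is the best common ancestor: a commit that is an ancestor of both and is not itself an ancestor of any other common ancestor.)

Ancestors of c6: {c15, c16, c17, c18, c3, c4, c6}.
Ancestors of c13: {c13, c16, c18}.
Common ancestors: {c16, c18}.
Among these, c18 is not an ancestor of any other common ancestor — it is the merge base.

c18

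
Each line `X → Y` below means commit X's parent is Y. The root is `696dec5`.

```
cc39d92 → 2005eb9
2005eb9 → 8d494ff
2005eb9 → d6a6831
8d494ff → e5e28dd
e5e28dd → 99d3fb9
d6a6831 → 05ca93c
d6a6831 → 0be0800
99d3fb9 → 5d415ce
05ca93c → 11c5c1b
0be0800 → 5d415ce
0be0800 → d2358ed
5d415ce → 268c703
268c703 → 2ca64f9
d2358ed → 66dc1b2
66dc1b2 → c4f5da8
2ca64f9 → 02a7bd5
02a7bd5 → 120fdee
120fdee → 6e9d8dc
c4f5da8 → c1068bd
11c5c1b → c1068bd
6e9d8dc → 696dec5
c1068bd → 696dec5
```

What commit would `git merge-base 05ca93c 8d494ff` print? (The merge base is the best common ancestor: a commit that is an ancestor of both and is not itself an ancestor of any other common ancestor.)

696dec5

Ancestors of 05ca93c: {05ca93c, 11c5c1b, 696dec5, c1068bd}.
Ancestors of 8d494ff: {02a7bd5, 120fdee, 268c703, 2ca64f9, 5d415ce, 696dec5, 6e9d8dc, 8d494ff, 99d3fb9, e5e28dd}.
Common ancestors: {696dec5}.
The only common ancestor is 696dec5, so it is the merge base.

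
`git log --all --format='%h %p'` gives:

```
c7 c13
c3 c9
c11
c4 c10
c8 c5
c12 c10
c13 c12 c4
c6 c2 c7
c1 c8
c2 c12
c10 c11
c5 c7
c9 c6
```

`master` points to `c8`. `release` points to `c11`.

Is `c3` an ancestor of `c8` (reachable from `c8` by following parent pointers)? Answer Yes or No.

Ancestors of c8: {c10, c11, c12, c13, c4, c5, c7, c8}.
c3 is not in that set, so it is not an ancestor of c8.

No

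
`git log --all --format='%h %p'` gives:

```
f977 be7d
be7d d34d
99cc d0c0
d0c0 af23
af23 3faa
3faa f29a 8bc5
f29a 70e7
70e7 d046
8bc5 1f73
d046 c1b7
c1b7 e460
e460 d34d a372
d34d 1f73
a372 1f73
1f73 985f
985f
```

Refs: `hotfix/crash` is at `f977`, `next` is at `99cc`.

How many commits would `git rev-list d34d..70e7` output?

5

Reachable from 70e7: {1f73, 70e7, 985f, a372, c1b7, d046, d34d, e460}.
Reachable from d34d: {1f73, 985f, d34d}.
In 70e7's history but not d34d's: {70e7, a372, c1b7, d046, e460} — 5 commits.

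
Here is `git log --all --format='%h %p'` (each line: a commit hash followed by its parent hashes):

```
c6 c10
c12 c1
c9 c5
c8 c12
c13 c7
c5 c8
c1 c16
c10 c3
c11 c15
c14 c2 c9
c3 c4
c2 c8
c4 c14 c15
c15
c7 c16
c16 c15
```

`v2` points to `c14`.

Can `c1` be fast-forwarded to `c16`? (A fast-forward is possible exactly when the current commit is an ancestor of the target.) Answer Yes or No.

No

A fast-forward from c1 to c16 is possible iff c1 is an ancestor of c16.
Ancestors of c16: {c15, c16}.
c1 is not among them, so fast-forward is not possible.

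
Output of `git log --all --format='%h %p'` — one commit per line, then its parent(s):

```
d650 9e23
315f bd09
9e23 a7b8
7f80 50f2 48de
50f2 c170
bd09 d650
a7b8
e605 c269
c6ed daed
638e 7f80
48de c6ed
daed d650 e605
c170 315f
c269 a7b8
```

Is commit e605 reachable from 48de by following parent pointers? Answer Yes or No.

Ancestors of 48de (commits reachable by following parents): {48de, 9e23, a7b8, c269, c6ed, d650, daed, e605}.
e605 is in that set, so it is an ancestor of 48de.

Yes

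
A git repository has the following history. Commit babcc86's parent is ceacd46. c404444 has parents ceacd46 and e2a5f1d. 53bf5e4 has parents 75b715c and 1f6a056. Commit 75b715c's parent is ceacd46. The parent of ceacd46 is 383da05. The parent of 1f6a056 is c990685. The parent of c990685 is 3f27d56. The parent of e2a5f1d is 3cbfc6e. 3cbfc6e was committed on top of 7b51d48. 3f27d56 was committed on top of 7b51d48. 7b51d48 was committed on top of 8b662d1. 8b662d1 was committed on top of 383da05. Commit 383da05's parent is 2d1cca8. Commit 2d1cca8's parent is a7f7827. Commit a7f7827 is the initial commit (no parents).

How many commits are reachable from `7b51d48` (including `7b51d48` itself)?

Walking parent pointers from 7b51d48: reachable set = {2d1cca8, 383da05, 7b51d48, 8b662d1, a7f7827}.
That is 5 commits.

5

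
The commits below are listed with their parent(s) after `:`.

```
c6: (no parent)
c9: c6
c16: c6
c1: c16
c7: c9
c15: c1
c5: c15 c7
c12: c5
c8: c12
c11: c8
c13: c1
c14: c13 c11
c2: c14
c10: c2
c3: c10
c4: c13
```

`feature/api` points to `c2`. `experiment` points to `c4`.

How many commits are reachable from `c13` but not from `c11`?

1

Reachable from c13: {c1, c13, c16, c6}.
Reachable from c11: {c1, c11, c12, c15, c16, c5, c6, c7, c8, c9}.
In c13's history but not c11's: {c13} — 1 commit.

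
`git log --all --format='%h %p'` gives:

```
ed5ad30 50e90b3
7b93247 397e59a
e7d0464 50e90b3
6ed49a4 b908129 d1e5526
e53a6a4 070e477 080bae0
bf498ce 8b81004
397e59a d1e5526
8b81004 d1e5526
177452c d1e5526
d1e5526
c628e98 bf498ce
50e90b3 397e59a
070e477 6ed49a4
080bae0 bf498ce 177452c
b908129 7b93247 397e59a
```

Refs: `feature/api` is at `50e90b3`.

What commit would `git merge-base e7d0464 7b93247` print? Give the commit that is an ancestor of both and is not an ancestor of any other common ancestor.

Ancestors of e7d0464: {397e59a, 50e90b3, d1e5526, e7d0464}.
Ancestors of 7b93247: {397e59a, 7b93247, d1e5526}.
Common ancestors: {397e59a, d1e5526}.
Among these, 397e59a is not an ancestor of any other common ancestor — it is the merge base.

397e59a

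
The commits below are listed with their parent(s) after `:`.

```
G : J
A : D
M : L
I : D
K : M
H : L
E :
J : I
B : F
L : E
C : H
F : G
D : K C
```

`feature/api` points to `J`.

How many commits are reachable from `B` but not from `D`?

Reachable from B: {B, C, D, E, F, G, H, I, J, K, L, M}.
Reachable from D: {C, D, E, H, K, L, M}.
In B's history but not D's: {B, F, G, I, J} — 5 commits.

5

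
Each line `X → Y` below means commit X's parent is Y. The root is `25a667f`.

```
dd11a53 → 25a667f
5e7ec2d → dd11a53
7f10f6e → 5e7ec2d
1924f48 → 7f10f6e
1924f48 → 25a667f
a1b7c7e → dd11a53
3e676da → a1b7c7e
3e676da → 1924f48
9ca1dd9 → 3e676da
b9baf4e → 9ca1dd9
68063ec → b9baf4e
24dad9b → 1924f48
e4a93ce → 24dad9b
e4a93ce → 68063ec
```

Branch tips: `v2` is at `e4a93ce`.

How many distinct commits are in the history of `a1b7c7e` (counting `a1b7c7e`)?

Walking parent pointers from a1b7c7e: reachable set = {25a667f, a1b7c7e, dd11a53}.
That is 3 commits.

3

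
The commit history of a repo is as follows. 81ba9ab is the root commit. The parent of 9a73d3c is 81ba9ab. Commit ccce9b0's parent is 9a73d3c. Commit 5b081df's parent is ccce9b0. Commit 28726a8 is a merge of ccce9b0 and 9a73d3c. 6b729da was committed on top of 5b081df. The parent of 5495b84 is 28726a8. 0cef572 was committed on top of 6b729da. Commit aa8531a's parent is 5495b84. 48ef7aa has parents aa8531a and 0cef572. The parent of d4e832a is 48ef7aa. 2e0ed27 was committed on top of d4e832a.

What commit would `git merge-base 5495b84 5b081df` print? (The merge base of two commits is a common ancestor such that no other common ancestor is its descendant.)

Ancestors of 5495b84: {28726a8, 5495b84, 81ba9ab, 9a73d3c, ccce9b0}.
Ancestors of 5b081df: {5b081df, 81ba9ab, 9a73d3c, ccce9b0}.
Common ancestors: {81ba9ab, 9a73d3c, ccce9b0}.
Among these, ccce9b0 is not an ancestor of any other common ancestor — it is the merge base.

ccce9b0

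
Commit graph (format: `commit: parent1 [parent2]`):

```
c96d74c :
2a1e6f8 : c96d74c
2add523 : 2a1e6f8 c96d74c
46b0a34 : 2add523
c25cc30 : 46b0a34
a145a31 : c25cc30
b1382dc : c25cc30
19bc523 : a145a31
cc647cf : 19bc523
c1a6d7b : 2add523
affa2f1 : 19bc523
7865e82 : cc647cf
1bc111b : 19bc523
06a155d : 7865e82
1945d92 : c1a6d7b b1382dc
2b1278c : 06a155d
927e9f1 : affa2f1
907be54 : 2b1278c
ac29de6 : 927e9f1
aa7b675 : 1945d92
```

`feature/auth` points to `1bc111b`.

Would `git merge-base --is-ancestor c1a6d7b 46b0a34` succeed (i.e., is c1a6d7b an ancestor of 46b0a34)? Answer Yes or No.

Ancestors of 46b0a34: {2a1e6f8, 2add523, 46b0a34, c96d74c}.
c1a6d7b is not in that set, so it is not an ancestor of 46b0a34.

No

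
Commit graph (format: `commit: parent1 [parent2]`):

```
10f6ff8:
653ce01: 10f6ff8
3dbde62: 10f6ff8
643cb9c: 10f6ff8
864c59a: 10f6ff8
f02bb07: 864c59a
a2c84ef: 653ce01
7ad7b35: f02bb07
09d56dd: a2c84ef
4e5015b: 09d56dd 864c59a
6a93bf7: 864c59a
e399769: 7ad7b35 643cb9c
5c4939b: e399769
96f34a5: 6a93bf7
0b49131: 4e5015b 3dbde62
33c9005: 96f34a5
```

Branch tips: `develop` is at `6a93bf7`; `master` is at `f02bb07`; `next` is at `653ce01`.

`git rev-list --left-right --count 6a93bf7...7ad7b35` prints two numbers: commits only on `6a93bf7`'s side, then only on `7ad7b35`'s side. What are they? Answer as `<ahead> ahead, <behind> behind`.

1 ahead, 2 behind

Reachable from 6a93bf7: {10f6ff8, 6a93bf7, 864c59a}.
Reachable from 7ad7b35: {10f6ff8, 7ad7b35, 864c59a, f02bb07}.
Only in 6a93bf7's history (ahead): {6a93bf7} — 1.
Only in 7ad7b35's history (behind): {7ad7b35, f02bb07} — 2.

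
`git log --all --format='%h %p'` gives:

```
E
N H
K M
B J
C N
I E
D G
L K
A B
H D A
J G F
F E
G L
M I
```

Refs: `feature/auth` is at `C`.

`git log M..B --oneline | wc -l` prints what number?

6

Reachable from B: {B, E, F, G, I, J, K, L, M}.
Reachable from M: {E, I, M}.
In B's history but not M's: {B, F, G, J, K, L} — 6 commits.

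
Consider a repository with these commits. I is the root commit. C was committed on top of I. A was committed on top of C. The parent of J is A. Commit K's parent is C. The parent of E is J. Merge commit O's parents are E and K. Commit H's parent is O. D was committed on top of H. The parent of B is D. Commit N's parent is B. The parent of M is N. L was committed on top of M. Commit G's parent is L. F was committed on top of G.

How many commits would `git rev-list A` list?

Walking parent pointers from A: reachable set = {A, C, I}.
That is 3 commits.

3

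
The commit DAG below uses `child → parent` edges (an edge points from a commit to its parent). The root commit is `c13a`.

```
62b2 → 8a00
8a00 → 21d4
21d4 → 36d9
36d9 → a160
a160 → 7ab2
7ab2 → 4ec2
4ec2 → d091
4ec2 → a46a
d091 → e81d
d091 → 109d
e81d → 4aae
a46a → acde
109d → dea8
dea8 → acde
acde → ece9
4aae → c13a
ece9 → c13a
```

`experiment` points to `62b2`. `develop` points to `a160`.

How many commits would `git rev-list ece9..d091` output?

6

Reachable from d091: {109d, 4aae, acde, c13a, d091, dea8, e81d, ece9}.
Reachable from ece9: {c13a, ece9}.
In d091's history but not ece9's: {109d, 4aae, acde, d091, dea8, e81d} — 6 commits.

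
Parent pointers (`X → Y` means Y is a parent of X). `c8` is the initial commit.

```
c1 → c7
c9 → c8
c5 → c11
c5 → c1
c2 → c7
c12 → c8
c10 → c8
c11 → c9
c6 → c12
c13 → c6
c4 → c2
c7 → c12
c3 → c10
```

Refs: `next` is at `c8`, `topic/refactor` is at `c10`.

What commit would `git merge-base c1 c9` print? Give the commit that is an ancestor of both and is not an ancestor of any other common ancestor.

c8

Ancestors of c1: {c1, c12, c7, c8}.
Ancestors of c9: {c8, c9}.
Common ancestors: {c8}.
The only common ancestor is c8, so it is the merge base.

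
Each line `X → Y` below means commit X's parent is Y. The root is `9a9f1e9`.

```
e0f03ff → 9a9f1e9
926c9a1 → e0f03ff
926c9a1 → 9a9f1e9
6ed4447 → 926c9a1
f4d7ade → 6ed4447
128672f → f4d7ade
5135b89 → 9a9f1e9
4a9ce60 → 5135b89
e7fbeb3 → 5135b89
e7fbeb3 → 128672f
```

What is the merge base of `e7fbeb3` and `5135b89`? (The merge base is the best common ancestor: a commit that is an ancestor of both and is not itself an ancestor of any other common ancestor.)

5135b89

Ancestors of e7fbeb3: {128672f, 5135b89, 6ed4447, 926c9a1, 9a9f1e9, e0f03ff, e7fbeb3, f4d7ade}.
Ancestors of 5135b89: {5135b89, 9a9f1e9}.
Common ancestors: {5135b89, 9a9f1e9}.
Among these, 5135b89 is not an ancestor of any other common ancestor — it is the merge base.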